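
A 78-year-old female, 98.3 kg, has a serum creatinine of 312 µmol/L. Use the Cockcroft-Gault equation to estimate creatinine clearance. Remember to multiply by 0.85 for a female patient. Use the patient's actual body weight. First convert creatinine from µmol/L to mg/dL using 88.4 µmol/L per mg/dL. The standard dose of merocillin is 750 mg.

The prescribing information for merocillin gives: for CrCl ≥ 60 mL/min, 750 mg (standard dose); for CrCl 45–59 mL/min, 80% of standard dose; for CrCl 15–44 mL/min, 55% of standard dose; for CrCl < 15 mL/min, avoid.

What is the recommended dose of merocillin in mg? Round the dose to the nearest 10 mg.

410 mg

SCr = 312 / 88.4 = 3.529 mg/dL
CrCl = (140 − 78) × 98.3 / (72 × 3.529) × 0.85 = 6094.6 / 254.09 × 0.85 ≈ 20.4 mL/min
CrCl ≈ 20 mL/min → bracket 15–44 mL/min.
55% of 750 mg = 412.5 mg → 410 mg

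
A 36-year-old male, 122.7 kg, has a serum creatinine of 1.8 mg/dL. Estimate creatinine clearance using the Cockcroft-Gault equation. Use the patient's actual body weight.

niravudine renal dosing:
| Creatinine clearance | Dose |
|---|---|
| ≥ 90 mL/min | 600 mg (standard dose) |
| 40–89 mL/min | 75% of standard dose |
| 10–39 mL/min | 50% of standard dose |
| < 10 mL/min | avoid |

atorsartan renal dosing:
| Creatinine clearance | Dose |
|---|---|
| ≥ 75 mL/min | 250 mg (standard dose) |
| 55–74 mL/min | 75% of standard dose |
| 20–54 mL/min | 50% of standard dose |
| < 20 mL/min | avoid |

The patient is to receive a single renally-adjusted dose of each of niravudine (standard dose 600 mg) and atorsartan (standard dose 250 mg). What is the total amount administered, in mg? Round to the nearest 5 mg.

850 mg

CrCl = (140 − 36) × 122.7 / (72 × 1.8) = 12760.8 / 129.60 ≈ 98.5 mL/min
CrCl ≈ 98 mL/min.
niravudine: ≥ 90 mL/min → 100% of 600 mg = 600 mg.
atorsartan: ≥ 75 mL/min → 100% of 250 mg = 250 mg.
Total = 600 + 250 = 850 mg.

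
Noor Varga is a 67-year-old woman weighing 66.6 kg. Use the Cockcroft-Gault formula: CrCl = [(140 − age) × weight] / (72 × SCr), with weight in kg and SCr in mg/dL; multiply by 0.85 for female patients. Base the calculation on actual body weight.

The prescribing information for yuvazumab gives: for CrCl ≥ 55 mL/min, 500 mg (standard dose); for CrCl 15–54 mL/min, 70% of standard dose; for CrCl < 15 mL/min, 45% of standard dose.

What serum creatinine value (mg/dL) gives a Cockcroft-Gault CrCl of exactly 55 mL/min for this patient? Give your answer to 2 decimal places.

1.04 mg/dL

Standard dose requires CrCl ≥ 55 mL/min.
Set (140 − 67) × 66.6 × 0.85 / (72 × SCr) = 55
SCr = (140 − 67) × 66.6 × 0.85 / (72 × 55) = 1.044 mg/dL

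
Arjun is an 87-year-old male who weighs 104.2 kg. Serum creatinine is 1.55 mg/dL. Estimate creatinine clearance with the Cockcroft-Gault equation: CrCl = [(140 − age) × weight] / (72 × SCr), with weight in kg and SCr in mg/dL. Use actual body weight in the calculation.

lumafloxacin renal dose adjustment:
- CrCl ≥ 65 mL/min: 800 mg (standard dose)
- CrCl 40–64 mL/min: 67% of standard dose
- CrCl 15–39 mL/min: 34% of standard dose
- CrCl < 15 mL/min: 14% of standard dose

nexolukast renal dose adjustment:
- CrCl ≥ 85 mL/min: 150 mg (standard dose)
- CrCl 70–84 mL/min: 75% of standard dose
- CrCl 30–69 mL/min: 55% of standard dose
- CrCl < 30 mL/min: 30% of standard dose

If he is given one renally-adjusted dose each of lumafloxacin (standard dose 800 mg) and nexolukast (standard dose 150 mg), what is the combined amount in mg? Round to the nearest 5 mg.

620 mg

CrCl = (140 − 87) × 104.2 / (72 × 1.55) = 5522.6 / 111.60 ≈ 49.5 mL/min
CrCl ≈ 49 mL/min.
lumafloxacin: 40–64 mL/min → 67% of 800 mg = 536 mg.
nexolukast: 30–69 mL/min → 55% of 150 mg = 82.5 mg.
Total = 536 + 82.5 = 618.5 mg.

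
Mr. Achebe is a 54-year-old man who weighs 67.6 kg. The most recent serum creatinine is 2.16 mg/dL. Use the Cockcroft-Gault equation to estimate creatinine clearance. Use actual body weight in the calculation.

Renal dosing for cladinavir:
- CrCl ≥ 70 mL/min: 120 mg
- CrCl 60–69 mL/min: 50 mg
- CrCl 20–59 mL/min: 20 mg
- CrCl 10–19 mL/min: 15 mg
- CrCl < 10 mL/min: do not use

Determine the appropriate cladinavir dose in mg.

20 mg

CrCl = (140 − 54) × 67.6 / (72 × 2.16) = 5813.6 / 155.52 ≈ 37.4 mL/min
CrCl ≈ 37 mL/min → bracket 20–59 mL/min.
Dose for this bracket: 20 mg.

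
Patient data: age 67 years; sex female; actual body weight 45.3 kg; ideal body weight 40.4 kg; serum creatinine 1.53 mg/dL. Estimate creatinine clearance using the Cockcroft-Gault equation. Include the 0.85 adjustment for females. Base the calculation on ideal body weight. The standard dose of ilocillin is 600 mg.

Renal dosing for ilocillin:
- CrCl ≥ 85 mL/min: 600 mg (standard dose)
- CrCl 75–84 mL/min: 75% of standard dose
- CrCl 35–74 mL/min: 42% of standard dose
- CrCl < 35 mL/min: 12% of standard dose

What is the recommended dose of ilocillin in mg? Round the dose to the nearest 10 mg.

CrCl = (140 − 67) × 40.4 / (72 × 1.53) × 0.85 = 2949.2 / 110.16 × 0.85 ≈ 22.8 mL/min
CrCl ≈ 23 mL/min → bracket < 35 mL/min.
12% of 600 mg = 72 mg → 70 mg

70 mg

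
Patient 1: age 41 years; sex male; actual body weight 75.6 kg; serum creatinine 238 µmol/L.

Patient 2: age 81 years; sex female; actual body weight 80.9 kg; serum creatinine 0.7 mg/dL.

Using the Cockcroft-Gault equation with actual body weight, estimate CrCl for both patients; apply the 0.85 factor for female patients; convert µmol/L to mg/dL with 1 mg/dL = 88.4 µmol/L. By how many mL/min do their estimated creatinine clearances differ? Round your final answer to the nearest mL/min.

42 mL/min

Patient 1: SCr = 238 / 88.4 = 2.692 mg/dL
Patient 1: CrCl = (140 − 41) × 75.6 / (72 × 2.692) = 7484.4 / 193.82 ≈ 38.6 mL/min
Patient 2: CrCl = (140 − 81) × 80.9 / (72 × 0.7) × 0.85 = 4773.1 / 50.40 × 0.85 ≈ 80.5 mL/min
|38.6 − 80.5| = 41.9 mL/min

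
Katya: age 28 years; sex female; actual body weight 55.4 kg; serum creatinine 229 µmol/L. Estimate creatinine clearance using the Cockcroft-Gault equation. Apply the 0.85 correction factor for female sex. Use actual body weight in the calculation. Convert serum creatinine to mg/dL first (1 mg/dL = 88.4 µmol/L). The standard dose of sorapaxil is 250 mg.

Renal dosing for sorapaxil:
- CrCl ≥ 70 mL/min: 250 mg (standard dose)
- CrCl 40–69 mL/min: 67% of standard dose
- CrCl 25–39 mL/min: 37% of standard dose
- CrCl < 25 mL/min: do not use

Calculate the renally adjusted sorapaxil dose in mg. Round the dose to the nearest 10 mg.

SCr = 229 / 88.4 = 2.59 mg/dL
CrCl = (140 − 28) × 55.4 / (72 × 2.59) × 0.85 = 6204.8 / 186.48 × 0.85 ≈ 28.3 mL/min
CrCl ≈ 28 mL/min → bracket 25–39 mL/min.
37% of 250 mg = 92.5 mg → 90 mg

90 mg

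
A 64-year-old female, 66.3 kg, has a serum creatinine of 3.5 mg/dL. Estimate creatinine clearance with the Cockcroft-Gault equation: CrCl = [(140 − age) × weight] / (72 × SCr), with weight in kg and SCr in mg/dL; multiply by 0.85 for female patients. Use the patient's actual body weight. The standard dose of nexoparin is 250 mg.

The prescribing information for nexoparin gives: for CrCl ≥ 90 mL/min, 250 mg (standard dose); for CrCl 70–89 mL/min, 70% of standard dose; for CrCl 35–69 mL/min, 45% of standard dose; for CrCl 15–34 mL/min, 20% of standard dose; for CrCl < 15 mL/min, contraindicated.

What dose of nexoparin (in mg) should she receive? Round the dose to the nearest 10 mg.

CrCl = (140 − 64) × 66.3 / (72 × 3.5) × 0.85 = 5038.8 / 252.00 × 0.85 ≈ 17.0 mL/min
CrCl ≈ 17 mL/min → bracket 15–34 mL/min.
20% of 250 mg = 50 mg

50 mg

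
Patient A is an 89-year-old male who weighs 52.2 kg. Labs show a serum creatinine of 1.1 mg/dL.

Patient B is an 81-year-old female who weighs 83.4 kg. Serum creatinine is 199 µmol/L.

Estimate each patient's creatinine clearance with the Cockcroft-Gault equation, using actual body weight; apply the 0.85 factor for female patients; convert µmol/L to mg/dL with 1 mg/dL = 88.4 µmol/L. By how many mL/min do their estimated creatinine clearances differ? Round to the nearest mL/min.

8 mL/min

Patient A: CrCl = (140 − 89) × 52.2 / (72 × 1.1) = 2662.2 / 79.20 ≈ 33.6 mL/min
Patient B: SCr = 199 / 88.4 = 2.251 mg/dL
Patient B: CrCl = (140 − 81) × 83.4 / (72 × 2.251) × 0.85 = 4920.6 / 162.07 × 0.85 ≈ 25.8 mL/min
|33.6 − 25.8| = 7.8 mL/min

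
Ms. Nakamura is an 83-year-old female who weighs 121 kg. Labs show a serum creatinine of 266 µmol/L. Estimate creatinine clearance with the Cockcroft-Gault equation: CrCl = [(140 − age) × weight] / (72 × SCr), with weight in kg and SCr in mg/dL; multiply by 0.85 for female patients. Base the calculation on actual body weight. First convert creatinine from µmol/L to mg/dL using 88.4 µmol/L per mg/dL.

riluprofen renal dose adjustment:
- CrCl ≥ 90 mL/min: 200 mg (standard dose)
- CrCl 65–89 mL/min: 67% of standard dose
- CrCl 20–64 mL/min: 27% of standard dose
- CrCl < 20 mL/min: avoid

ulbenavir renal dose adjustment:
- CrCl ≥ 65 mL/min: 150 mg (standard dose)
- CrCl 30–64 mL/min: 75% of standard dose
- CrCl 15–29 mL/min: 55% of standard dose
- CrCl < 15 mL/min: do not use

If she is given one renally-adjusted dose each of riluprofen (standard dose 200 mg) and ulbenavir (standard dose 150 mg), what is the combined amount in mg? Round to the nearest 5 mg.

SCr = 266 / 88.4 = 3.009 mg/dL
CrCl = (140 − 83) × 121 / (72 × 3.009) × 0.85 = 6897.0 / 216.65 × 0.85 ≈ 27.1 mL/min
CrCl ≈ 27 mL/min.
riluprofen: 20–64 mL/min → 27% of 200 mg = 54 mg.
ulbenavir: 15–29 mL/min → 55% of 150 mg = 82.5 mg.
Total = 54 + 82.5 = 136.5 mg.

135 mg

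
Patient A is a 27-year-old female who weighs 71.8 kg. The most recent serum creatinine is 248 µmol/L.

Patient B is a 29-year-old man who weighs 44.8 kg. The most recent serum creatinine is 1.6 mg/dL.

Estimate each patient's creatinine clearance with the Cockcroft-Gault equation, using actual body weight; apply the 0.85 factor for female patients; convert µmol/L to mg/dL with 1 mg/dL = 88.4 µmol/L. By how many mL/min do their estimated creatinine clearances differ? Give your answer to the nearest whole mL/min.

9 mL/min

Patient A: SCr = 248 / 88.4 = 2.805 mg/dL
Patient A: CrCl = (140 − 27) × 71.8 / (72 × 2.805) × 0.85 = 8113.4 / 201.96 × 0.85 ≈ 34.1 mL/min
Patient B: CrCl = (140 − 29) × 44.8 / (72 × 1.6) = 4972.8 / 115.20 ≈ 43.2 mL/min
|34.1 − 43.2| = 9.1 mL/min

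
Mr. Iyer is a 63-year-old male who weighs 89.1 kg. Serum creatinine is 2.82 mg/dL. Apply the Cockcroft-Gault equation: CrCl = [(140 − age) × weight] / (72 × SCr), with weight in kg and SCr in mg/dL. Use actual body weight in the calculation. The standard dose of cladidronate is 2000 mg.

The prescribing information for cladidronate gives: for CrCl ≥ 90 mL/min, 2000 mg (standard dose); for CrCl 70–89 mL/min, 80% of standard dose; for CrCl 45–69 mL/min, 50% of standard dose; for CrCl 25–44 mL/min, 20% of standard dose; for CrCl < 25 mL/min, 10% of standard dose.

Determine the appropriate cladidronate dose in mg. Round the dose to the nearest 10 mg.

CrCl = (140 − 63) × 89.1 / (72 × 2.82) = 6860.7 / 203.04 ≈ 33.8 mL/min
CrCl ≈ 34 mL/min → bracket 25–44 mL/min.
20% of 2000 mg = 400 mg

400 mg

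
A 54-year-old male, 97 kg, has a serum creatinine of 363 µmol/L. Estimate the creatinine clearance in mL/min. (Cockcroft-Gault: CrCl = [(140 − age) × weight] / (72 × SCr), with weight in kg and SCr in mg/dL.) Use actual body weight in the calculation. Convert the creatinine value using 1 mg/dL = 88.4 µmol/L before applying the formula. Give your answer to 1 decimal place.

28.2 mL/min

SCr = 363 / 88.4 = 4.106 mg/dL
CrCl = (140 − 54) × 97 / (72 × 4.106) = 8342.0 / 295.63 ≈ 28.2 mL/min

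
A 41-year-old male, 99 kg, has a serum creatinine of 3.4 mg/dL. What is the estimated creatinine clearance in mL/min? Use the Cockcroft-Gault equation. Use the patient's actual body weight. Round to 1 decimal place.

CrCl = (140 − 41) × 99 / (72 × 3.4) = 9801.0 / 244.80 ≈ 40.0 mL/min

40.0 mL/min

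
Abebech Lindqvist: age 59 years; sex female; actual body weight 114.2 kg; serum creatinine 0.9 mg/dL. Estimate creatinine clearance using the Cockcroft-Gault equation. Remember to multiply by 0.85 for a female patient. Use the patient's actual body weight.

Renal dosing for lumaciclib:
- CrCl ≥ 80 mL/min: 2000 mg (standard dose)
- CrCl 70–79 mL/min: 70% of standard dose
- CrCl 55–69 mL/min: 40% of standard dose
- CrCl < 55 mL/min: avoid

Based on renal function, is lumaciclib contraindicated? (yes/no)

CrCl = (140 − 59) × 114.2 / (72 × 0.9) × 0.85 = 9250.2 / 64.80 × 0.85 ≈ 121.3 mL/min
CrCl ≈ 121 mL/min, which is ≥ 55 mL/min.

no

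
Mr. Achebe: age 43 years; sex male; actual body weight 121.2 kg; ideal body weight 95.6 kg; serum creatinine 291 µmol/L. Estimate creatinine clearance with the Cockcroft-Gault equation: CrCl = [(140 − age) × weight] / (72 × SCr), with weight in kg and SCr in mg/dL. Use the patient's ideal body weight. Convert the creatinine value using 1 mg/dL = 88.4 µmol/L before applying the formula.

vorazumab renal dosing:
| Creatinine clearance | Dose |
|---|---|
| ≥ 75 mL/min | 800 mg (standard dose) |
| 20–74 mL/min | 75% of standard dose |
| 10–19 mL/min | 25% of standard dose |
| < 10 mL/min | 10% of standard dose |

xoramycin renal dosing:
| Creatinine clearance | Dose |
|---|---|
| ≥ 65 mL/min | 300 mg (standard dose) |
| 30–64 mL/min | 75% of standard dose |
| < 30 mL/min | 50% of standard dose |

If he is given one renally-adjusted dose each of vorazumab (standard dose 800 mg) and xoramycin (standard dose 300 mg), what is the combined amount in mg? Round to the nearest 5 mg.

SCr = 291 / 88.4 = 3.292 mg/dL
CrCl = (140 − 43) × 95.6 / (72 × 3.292) = 9273.2 / 237.02 ≈ 39.1 mL/min
CrCl ≈ 39 mL/min.
vorazumab: 20–74 mL/min → 75% of 800 mg = 600 mg.
xoramycin: 30–64 mL/min → 75% of 300 mg = 225 mg.
Total = 600 + 225 = 825 mg.

825 mg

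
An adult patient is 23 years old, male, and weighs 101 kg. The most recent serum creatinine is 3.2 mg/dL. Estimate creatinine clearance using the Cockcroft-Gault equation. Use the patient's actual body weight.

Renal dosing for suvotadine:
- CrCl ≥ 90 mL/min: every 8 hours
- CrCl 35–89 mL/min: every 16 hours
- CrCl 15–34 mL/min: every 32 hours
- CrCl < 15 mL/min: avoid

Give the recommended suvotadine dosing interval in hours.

every 16 hours

CrCl = (140 − 23) × 101 / (72 × 3.2) = 11817.0 / 230.40 ≈ 51.3 mL/min
CrCl ≈ 51 mL/min → bracket 35–89 mL/min → every 16 hours.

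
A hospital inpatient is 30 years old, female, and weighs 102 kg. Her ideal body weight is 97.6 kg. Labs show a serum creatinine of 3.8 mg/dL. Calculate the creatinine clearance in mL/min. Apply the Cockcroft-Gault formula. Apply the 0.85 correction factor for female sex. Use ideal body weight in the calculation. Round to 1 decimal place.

CrCl = (140 − 30) × 97.6 / (72 × 3.8) × 0.85 = 10736.0 / 273.60 × 0.85 ≈ 33.4 mL/min

33.4 mL/min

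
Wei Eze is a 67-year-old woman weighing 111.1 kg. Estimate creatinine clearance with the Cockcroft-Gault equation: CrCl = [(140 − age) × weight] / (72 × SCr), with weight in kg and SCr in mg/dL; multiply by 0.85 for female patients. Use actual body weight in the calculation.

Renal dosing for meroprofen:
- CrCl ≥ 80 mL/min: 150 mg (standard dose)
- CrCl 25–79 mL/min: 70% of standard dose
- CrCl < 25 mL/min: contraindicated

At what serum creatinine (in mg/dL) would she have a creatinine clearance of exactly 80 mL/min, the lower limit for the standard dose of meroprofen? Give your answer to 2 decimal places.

1.20 mg/dL

Standard dose requires CrCl ≥ 80 mL/min.
Set (140 − 67) × 111.1 × 0.85 / (72 × SCr) = 80
SCr = (140 − 67) × 111.1 × 0.85 / (72 × 80) = 1.197 mg/dL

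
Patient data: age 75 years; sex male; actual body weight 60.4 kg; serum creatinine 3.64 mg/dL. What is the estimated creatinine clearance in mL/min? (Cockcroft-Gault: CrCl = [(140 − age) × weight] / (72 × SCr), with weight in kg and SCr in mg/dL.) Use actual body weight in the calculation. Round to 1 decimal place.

15.0 mL/min

CrCl = (140 − 75) × 60.4 / (72 × 3.64) = 3926.0 / 262.08 ≈ 15.0 mL/min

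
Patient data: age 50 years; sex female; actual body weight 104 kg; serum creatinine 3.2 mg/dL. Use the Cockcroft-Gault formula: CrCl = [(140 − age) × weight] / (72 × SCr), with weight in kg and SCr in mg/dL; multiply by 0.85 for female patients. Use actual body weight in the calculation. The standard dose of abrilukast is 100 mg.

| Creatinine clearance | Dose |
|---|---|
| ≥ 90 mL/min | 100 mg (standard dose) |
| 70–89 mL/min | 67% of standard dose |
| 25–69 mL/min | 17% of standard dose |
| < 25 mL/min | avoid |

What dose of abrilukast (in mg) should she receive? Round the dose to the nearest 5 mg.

15 mg

CrCl = (140 − 50) × 104 / (72 × 3.2) × 0.85 = 9360.0 / 230.40 × 0.85 ≈ 34.5 mL/min
CrCl ≈ 35 mL/min → bracket 25–69 mL/min.
17% of 100 mg = 17 mg → 15 mg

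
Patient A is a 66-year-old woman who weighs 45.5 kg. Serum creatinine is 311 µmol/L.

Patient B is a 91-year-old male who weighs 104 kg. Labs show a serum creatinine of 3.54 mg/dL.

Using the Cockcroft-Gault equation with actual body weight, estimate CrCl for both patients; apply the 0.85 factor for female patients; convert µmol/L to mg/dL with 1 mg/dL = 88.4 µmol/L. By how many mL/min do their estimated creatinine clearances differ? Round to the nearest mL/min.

Patient A: SCr = 311 / 88.4 = 3.518 mg/dL
Patient A: CrCl = (140 − 66) × 45.5 / (72 × 3.518) × 0.85 = 3367.0 / 253.30 × 0.85 ≈ 11.3 mL/min
Patient B: CrCl = (140 − 91) × 104 / (72 × 3.54) = 5096.0 / 254.88 ≈ 20.0 mL/min
|11.3 − 20.0| = 8.7 mL/min

9 mL/min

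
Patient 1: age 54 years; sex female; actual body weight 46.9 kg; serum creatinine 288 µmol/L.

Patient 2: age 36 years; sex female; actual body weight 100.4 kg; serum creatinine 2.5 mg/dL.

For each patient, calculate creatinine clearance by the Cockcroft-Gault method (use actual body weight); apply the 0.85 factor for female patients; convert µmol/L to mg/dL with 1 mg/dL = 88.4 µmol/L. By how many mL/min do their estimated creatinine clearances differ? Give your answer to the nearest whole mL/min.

Patient 1: SCr = 288 / 88.4 = 3.258 mg/dL
Patient 1: CrCl = (140 − 54) × 46.9 / (72 × 3.258) × 0.85 = 4033.4 / 234.58 × 0.85 ≈ 14.6 mL/min
Patient 2: CrCl = (140 − 36) × 100.4 / (72 × 2.5) × 0.85 = 10441.6 / 180.00 × 0.85 ≈ 49.3 mL/min
|14.6 − 49.3| = 34.7 mL/min

35 mL/min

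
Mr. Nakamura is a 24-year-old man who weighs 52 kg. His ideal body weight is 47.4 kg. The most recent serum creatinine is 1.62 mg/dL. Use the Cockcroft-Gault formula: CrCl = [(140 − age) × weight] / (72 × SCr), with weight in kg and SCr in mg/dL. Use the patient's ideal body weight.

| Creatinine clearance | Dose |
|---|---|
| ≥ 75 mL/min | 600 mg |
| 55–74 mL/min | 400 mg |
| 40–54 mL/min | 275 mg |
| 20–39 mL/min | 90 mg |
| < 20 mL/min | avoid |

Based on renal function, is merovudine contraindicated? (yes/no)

no

CrCl = (140 − 24) × 47.4 / (72 × 1.62) = 5498.4 / 116.64 ≈ 47.1 mL/min
CrCl ≈ 47 mL/min, which is ≥ 20 mL/min.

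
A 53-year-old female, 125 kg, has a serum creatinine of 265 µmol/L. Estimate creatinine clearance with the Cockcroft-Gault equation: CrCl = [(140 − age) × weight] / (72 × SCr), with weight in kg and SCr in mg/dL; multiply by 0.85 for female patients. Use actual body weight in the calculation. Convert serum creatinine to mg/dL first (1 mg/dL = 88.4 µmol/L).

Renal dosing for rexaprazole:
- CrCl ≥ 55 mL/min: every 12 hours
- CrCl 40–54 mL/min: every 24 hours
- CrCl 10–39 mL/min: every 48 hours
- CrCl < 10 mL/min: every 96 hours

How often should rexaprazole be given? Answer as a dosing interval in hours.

every 24 hours

SCr = 265 / 88.4 = 2.998 mg/dL
CrCl = (140 − 53) × 125 / (72 × 2.998) × 0.85 = 10875.0 / 215.86 × 0.85 ≈ 42.8 mL/min
CrCl ≈ 43 mL/min → bracket 40–54 mL/min → every 24 hours.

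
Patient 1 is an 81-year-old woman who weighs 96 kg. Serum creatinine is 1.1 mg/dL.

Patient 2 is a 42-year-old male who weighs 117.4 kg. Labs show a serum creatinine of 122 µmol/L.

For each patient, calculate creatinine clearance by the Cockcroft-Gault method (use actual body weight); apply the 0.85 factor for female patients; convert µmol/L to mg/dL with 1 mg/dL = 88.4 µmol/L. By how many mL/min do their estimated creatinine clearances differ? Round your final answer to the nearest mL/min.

Patient 1: CrCl = (140 − 81) × 96 / (72 × 1.1) × 0.85 = 5664.0 / 79.20 × 0.85 ≈ 60.8 mL/min
Patient 2: SCr = 122 / 88.4 = 1.38 mg/dL
Patient 2: CrCl = (140 − 42) × 117.4 / (72 × 1.38) = 11505.2 / 99.36 ≈ 115.8 mL/min
|60.8 − 115.8| = 55.0 mL/min

55 mL/min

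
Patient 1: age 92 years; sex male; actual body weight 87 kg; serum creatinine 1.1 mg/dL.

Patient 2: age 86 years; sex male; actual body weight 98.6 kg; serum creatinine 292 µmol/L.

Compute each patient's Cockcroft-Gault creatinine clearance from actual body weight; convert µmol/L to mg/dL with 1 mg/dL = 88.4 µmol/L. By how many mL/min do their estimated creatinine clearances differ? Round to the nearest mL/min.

30 mL/min

Patient 1: CrCl = (140 − 92) × 87 / (72 × 1.1) = 4176.0 / 79.20 ≈ 52.7 mL/min
Patient 2: SCr = 292 / 88.4 = 3.303 mg/dL
Patient 2: CrCl = (140 − 86) × 98.6 / (72 × 3.303) = 5324.4 / 237.82 ≈ 22.4 mL/min
|52.7 − 22.4| = 30.3 mL/min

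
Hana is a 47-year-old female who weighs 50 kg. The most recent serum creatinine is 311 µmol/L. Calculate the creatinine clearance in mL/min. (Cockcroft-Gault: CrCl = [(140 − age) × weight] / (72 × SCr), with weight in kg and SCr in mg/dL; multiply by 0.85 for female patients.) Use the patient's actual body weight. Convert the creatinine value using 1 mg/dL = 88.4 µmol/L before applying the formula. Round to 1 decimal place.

SCr = 311 / 88.4 = 3.518 mg/dL
CrCl = (140 − 47) × 50 / (72 × 3.518) × 0.85 = 4650.0 / 253.30 × 0.85 ≈ 15.6 mL/min

15.6 mL/min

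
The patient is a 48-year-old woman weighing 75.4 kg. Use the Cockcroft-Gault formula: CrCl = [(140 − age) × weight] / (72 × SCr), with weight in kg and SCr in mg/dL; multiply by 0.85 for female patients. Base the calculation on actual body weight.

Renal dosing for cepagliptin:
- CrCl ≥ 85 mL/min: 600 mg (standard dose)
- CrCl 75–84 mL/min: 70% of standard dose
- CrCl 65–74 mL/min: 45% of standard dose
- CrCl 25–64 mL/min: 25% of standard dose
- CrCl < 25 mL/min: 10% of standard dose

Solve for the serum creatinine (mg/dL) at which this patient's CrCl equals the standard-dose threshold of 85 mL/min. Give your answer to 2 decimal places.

Standard dose requires CrCl ≥ 85 mL/min.
Set (140 − 48) × 75.4 × 0.85 / (72 × SCr) = 85
SCr = (140 − 48) × 75.4 × 0.85 / (72 × 85) = 0.963 mg/dL

0.96 mg/dL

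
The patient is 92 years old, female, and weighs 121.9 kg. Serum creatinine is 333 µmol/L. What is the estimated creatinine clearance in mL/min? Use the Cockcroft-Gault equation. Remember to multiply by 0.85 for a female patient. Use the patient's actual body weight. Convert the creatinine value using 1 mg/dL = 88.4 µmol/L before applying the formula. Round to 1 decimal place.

18.3 mL/min

SCr = 333 / 88.4 = 3.767 mg/dL
CrCl = (140 − 92) × 121.9 / (72 × 3.767) × 0.85 = 5851.2 / 271.22 × 0.85 ≈ 18.3 mL/min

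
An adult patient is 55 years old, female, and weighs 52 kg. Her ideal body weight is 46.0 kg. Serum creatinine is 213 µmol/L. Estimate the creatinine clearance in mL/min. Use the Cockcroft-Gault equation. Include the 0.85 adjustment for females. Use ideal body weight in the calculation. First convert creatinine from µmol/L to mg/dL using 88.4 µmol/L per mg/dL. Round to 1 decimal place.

19.2 mL/min

SCr = 213 / 88.4 = 2.41 mg/dL
CrCl = (140 − 55) × 46 / (72 × 2.41) × 0.85 = 3910.0 / 173.52 × 0.85 ≈ 19.2 mL/min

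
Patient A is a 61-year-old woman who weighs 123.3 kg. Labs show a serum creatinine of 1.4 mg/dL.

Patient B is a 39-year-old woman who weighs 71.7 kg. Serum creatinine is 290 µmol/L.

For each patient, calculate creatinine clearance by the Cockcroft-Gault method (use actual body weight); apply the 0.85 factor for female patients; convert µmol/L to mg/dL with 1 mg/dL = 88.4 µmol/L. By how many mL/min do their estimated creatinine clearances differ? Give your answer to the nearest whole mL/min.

56 mL/min

Patient A: CrCl = (140 − 61) × 123.3 / (72 × 1.4) × 0.85 = 9740.7 / 100.80 × 0.85 ≈ 82.1 mL/min
Patient B: SCr = 290 / 88.4 = 3.281 mg/dL
Patient B: CrCl = (140 − 39) × 71.7 / (72 × 3.281) × 0.85 = 7241.7 / 236.23 × 0.85 ≈ 26.1 mL/min
|82.1 − 26.1| = 56.0 mL/min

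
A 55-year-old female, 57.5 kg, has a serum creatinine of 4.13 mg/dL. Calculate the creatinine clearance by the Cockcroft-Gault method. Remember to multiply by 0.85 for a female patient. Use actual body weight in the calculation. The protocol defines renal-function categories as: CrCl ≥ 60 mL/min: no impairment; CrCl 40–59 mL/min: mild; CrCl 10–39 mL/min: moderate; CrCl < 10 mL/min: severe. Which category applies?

CrCl = (140 − 55) × 57.5 / (72 × 4.13) × 0.85 = 4887.5 / 297.36 × 0.85 ≈ 14.0 mL/min
14 mL/min falls in the 'moderate' range.

moderate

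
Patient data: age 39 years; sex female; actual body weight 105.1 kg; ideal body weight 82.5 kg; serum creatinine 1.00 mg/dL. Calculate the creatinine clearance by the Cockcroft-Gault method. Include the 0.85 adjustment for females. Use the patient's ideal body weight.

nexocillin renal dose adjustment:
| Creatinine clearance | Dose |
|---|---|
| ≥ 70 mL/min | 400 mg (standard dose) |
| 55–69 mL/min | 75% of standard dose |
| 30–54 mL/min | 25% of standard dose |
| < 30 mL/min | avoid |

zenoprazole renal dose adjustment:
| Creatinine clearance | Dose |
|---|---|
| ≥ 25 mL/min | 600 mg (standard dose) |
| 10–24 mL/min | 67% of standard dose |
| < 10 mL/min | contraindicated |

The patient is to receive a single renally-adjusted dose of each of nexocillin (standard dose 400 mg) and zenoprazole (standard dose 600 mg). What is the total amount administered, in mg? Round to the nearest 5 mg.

1000 mg

CrCl = (140 − 39) × 82.5 / (72 × 1) × 0.85 = 8332.5 / 72.00 × 0.85 ≈ 98.4 mL/min
CrCl ≈ 98 mL/min.
nexocillin: ≥ 70 mL/min → 100% of 400 mg = 400 mg.
zenoprazole: ≥ 25 mL/min → 100% of 600 mg = 600 mg.
Total = 400 + 600 = 1000 mg.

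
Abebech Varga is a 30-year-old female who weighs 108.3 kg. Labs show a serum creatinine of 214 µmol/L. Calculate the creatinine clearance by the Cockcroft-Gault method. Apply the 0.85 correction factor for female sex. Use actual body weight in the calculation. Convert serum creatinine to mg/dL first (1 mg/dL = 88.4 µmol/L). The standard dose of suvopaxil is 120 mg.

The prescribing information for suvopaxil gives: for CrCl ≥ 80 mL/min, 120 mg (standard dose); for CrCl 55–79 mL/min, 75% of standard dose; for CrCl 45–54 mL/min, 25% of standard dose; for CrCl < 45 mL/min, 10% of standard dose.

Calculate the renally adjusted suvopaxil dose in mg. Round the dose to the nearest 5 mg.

SCr = 214 / 88.4 = 2.421 mg/dL
CrCl = (140 − 30) × 108.3 / (72 × 2.421) × 0.85 = 11913.0 / 174.31 × 0.85 ≈ 58.1 mL/min
CrCl ≈ 58 mL/min → bracket 55–79 mL/min.
75% of 120 mg = 90 mg

90 mg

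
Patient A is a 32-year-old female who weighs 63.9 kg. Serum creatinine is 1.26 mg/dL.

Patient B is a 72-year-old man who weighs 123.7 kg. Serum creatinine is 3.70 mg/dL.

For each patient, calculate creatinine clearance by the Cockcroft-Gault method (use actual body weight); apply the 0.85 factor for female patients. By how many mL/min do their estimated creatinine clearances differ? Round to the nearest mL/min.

33 mL/min

Patient A: CrCl = (140 − 32) × 63.9 / (72 × 1.26) × 0.85 = 6901.2 / 90.72 × 0.85 ≈ 64.7 mL/min
Patient B: CrCl = (140 − 72) × 123.7 / (72 × 3.7) = 8411.6 / 266.40 ≈ 31.6 mL/min
|64.7 − 31.6| = 33.1 mL/min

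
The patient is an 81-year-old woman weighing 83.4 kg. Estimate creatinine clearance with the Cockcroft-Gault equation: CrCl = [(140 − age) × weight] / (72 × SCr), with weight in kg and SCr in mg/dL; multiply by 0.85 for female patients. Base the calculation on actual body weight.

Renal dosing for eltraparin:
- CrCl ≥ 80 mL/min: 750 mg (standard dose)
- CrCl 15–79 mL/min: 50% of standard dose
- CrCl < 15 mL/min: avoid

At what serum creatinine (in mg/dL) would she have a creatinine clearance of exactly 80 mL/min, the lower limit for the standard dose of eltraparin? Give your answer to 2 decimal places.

0.73 mg/dL

Standard dose requires CrCl ≥ 80 mL/min.
Set (140 − 81) × 83.4 × 0.85 / (72 × SCr) = 80
SCr = (140 − 81) × 83.4 × 0.85 / (72 × 80) = 0.726 mg/dL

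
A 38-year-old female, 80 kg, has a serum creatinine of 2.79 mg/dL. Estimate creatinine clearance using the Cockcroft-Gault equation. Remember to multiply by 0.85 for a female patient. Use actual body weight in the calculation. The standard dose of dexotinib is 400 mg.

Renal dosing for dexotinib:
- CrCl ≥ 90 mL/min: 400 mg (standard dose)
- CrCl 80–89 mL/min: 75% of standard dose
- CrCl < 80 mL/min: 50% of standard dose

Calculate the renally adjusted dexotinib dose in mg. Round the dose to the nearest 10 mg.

CrCl = (140 − 38) × 80 / (72 × 2.79) × 0.85 = 8160.0 / 200.88 × 0.85 ≈ 34.5 mL/min
CrCl ≈ 35 mL/min → bracket < 80 mL/min.
50% of 400 mg = 200 mg

200 mg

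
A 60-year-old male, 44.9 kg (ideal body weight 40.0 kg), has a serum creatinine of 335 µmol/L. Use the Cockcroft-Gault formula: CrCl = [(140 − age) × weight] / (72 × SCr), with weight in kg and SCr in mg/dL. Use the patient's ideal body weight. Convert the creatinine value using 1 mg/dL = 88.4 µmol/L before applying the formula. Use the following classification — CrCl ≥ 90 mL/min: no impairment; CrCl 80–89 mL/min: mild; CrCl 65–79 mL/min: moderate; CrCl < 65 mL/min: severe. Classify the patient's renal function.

severe

SCr = 335 / 88.4 = 3.79 mg/dL
CrCl = (140 − 60) × 40 / (72 × 3.79) = 3200.0 / 272.88 ≈ 11.7 mL/min
12 mL/min falls in the 'severe' range.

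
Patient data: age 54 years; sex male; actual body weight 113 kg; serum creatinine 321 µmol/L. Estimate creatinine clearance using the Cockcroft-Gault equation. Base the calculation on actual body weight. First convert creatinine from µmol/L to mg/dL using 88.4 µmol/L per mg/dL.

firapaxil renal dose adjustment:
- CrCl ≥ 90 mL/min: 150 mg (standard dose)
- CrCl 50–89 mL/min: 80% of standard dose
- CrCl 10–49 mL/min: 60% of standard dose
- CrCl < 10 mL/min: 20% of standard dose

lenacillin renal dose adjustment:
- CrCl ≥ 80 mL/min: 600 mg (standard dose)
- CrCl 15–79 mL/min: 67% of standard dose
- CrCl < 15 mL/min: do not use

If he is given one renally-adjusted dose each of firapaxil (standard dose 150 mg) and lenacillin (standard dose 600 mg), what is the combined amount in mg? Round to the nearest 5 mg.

490 mg

SCr = 321 / 88.4 = 3.631 mg/dL
CrCl = (140 − 54) × 113 / (72 × 3.631) = 9718.0 / 261.43 ≈ 37.2 mL/min
CrCl ≈ 37 mL/min.
firapaxil: 10–49 mL/min → 60% of 150 mg = 90 mg.
lenacillin: 15–79 mL/min → 67% of 600 mg = 402 mg.
Total = 90 + 402 = 492 mg.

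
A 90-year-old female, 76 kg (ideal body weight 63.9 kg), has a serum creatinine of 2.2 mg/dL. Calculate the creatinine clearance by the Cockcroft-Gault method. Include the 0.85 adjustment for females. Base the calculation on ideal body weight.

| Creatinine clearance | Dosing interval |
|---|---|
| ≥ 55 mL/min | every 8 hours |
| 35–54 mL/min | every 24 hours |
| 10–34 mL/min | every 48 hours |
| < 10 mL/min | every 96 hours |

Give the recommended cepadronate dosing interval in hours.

CrCl = (140 − 90) × 63.9 / (72 × 2.2) × 0.85 = 3195.0 / 158.40 × 0.85 ≈ 17.1 mL/min
CrCl ≈ 17 mL/min → bracket 10–34 mL/min → every 48 hours.

every 48 hours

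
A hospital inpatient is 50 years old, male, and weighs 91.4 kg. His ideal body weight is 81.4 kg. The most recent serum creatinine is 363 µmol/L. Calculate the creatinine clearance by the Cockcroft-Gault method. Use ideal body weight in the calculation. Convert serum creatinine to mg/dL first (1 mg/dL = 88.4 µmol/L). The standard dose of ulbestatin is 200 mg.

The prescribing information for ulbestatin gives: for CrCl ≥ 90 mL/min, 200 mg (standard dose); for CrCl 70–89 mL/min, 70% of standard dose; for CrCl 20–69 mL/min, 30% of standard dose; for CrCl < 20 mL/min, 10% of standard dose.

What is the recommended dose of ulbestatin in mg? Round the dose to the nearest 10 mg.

SCr = 363 / 88.4 = 4.106 mg/dL
CrCl = (140 − 50) × 81.4 / (72 × 4.106) = 7326.0 / 295.63 ≈ 24.8 mL/min
CrCl ≈ 25 mL/min → bracket 20–69 mL/min.
30% of 200 mg = 60 mg

60 mg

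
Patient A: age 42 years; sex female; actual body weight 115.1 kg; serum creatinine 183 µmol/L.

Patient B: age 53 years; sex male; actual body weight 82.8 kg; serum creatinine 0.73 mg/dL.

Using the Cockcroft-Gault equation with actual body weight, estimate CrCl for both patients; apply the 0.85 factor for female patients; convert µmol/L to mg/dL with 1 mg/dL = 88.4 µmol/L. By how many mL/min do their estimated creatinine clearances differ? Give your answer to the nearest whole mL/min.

Patient A: SCr = 183 / 88.4 = 2.07 mg/dL
Patient A: CrCl = (140 − 42) × 115.1 / (72 × 2.07) × 0.85 = 11279.8 / 149.04 × 0.85 ≈ 64.3 mL/min
Patient B: CrCl = (140 − 53) × 82.8 / (72 × 0.73) = 7203.6 / 52.56 ≈ 137.1 mL/min
|64.3 − 137.1| = 72.8 mL/min

73 mL/min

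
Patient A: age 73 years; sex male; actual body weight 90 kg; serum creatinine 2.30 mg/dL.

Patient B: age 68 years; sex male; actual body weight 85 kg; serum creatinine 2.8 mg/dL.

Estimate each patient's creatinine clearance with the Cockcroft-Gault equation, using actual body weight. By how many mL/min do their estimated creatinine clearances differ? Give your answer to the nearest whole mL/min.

Patient A: CrCl = (140 − 73) × 90 / (72 × 2.3) = 6030.0 / 165.60 ≈ 36.4 mL/min
Patient B: CrCl = (140 − 68) × 85 / (72 × 2.8) = 6120.0 / 201.60 ≈ 30.4 mL/min
|36.4 − 30.4| = 6.0 mL/min

6 mL/min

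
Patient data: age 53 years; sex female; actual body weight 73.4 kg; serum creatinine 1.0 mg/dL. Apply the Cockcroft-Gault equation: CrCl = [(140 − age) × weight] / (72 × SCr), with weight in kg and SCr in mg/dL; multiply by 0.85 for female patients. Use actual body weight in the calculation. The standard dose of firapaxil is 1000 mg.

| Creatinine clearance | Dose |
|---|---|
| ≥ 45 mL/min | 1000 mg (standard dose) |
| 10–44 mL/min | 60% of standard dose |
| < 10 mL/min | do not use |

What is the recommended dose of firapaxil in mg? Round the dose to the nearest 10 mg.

1000 mg

CrCl = (140 − 53) × 73.4 / (72 × 1) × 0.85 = 6385.8 / 72.00 × 0.85 ≈ 75.4 mL/min
CrCl ≈ 75 mL/min → bracket ≥ 45 mL/min.
100% of 1000 mg = 1000 mg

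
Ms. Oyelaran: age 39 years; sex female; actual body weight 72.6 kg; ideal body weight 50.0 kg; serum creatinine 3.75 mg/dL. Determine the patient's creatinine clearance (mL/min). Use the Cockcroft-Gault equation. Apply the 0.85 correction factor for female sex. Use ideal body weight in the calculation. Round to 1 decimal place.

CrCl = (140 − 39) × 50 / (72 × 3.75) × 0.85 = 5050.0 / 270.00 × 0.85 ≈ 15.9 mL/min

15.9 mL/min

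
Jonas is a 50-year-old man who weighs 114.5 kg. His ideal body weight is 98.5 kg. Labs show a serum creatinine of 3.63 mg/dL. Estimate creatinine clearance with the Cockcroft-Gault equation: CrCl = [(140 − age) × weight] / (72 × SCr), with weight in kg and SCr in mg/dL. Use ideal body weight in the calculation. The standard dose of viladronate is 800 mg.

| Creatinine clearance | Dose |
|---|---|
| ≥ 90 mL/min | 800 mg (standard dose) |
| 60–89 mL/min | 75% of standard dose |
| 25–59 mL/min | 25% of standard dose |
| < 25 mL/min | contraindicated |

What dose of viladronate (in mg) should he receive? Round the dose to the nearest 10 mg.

CrCl = (140 − 50) × 98.5 / (72 × 3.63) = 8865.0 / 261.36 ≈ 33.9 mL/min
CrCl ≈ 34 mL/min → bracket 25–59 mL/min.
25% of 800 mg = 200 mg

200 mg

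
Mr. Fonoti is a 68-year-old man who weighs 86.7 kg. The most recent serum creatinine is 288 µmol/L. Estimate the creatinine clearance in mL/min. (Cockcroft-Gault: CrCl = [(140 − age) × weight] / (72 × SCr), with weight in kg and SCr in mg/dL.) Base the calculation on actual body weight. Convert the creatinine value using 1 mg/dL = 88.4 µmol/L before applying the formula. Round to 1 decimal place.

26.6 mL/min

SCr = 288 / 88.4 = 3.258 mg/dL
CrCl = (140 − 68) × 86.7 / (72 × 3.258) = 6242.4 / 234.58 ≈ 26.6 mL/min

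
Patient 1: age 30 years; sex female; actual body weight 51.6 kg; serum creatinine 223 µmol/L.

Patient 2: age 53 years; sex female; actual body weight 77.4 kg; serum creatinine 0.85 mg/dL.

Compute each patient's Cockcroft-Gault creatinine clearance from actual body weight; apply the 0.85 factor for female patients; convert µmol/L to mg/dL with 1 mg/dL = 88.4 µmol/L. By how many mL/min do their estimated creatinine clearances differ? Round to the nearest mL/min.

67 mL/min

Patient 1: SCr = 223 / 88.4 = 2.523 mg/dL
Patient 1: CrCl = (140 − 30) × 51.6 / (72 × 2.523) × 0.85 = 5676.0 / 181.66 × 0.85 ≈ 26.6 mL/min
Patient 2: CrCl = (140 − 53) × 77.4 / (72 × 0.85) × 0.85 = 6733.8 / 61.20 × 0.85 ≈ 93.5 mL/min
|26.6 − 93.5| = 66.9 mL/min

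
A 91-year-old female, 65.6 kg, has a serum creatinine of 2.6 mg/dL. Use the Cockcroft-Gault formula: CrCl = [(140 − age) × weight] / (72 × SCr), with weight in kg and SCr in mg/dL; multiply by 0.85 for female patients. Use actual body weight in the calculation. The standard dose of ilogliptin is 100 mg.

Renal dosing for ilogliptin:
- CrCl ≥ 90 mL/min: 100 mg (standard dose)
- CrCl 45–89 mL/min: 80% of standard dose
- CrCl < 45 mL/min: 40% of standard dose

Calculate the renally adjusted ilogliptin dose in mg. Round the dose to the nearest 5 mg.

CrCl = (140 − 91) × 65.6 / (72 × 2.6) × 0.85 = 3214.4 / 187.20 × 0.85 ≈ 14.6 mL/min
CrCl ≈ 15 mL/min → bracket < 45 mL/min.
40% of 100 mg = 40 mg

40 mg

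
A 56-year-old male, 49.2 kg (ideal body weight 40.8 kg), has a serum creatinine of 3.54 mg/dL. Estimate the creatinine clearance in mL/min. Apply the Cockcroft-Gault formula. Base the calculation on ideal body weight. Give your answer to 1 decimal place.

13.4 mL/min

CrCl = (140 − 56) × 40.8 / (72 × 3.54) = 3427.2 / 254.88 ≈ 13.4 mL/min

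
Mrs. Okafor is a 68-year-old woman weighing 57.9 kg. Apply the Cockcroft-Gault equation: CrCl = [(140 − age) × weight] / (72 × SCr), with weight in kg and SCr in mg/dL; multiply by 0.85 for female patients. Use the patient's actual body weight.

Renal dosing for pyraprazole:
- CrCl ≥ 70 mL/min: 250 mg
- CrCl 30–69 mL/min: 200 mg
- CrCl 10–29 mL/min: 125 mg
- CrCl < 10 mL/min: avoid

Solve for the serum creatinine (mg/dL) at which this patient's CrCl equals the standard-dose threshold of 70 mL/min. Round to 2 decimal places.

0.70 mg/dL

Standard dose requires CrCl ≥ 70 mL/min.
Set (140 − 68) × 57.9 × 0.85 / (72 × SCr) = 70
SCr = (140 − 68) × 57.9 × 0.85 / (72 × 70) = 0.703 mg/dL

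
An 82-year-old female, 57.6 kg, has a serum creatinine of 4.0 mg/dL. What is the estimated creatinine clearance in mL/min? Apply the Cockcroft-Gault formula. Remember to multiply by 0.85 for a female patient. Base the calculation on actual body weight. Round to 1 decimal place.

9.9 mL/min

CrCl = (140 − 82) × 57.6 / (72 × 4) × 0.85 = 3340.8 / 288.00 × 0.85 ≈ 9.9 mL/min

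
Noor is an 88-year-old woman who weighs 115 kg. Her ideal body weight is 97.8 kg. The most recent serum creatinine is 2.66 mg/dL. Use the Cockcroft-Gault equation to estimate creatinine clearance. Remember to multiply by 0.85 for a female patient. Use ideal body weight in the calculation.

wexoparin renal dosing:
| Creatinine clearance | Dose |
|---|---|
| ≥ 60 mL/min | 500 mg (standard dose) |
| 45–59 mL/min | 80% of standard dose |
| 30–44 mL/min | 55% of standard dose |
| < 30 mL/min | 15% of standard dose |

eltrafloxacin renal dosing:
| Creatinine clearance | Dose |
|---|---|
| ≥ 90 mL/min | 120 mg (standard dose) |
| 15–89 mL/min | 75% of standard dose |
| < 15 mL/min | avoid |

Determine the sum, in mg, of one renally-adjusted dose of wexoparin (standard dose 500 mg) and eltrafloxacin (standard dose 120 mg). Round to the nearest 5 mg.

CrCl = (140 − 88) × 97.8 / (72 × 2.66) × 0.85 = 5085.6 / 191.52 × 0.85 ≈ 22.6 mL/min
CrCl ≈ 23 mL/min.
wexoparin: < 30 mL/min → 15% of 500 mg = 75 mg.
eltrafloxacin: 15–89 mL/min → 75% of 120 mg = 90 mg.
Total = 75 + 90 = 165 mg.

165 mg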